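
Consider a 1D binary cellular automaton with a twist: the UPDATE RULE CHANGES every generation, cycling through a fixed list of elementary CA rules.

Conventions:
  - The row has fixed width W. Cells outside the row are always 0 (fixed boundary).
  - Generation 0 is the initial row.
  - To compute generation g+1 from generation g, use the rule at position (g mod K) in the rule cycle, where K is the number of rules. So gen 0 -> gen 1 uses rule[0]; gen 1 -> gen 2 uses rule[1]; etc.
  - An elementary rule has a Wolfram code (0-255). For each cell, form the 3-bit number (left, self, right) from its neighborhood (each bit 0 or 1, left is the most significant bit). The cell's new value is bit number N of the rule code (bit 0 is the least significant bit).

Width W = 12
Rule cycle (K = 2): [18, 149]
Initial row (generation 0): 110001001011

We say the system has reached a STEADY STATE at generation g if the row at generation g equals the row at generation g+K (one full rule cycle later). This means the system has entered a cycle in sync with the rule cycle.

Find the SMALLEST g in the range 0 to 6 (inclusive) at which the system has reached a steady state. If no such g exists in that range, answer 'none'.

Answer: 5

Derivation:
Gen 0: 110001001011
Gen 1 (rule 18): 001010110000
Gen 2 (rule 149): 101010001111
Gen 3 (rule 18): 000001010000
Gen 4 (rule 149): 111101011111
Gen 5 (rule 18): 000000000000
Gen 6 (rule 149): 111111111111
Gen 7 (rule 18): 000000000000
Gen 8 (rule 149): 111111111111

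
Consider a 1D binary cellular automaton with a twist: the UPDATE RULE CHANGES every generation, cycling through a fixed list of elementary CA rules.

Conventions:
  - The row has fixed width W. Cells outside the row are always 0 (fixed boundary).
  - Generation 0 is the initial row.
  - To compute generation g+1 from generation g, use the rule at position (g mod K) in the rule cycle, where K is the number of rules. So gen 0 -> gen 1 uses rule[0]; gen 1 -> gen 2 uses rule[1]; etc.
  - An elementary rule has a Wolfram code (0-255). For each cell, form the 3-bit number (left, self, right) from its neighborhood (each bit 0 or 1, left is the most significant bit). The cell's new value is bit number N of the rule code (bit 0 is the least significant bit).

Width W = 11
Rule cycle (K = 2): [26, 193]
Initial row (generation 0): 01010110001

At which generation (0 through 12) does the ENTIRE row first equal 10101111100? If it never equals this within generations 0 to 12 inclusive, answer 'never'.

Answer: never

Derivation:
Gen 0: 01010110001
Gen 1 (rule 26): 10000101010
Gen 2 (rule 193): 00110000000
Gen 3 (rule 26): 01101000000
Gen 4 (rule 193): 00100011111
Gen 5 (rule 26): 01010110000
Gen 6 (rule 193): 00000010111
Gen 7 (rule 26): 00000100100
Gen 8 (rule 193): 11110000001
Gen 9 (rule 26): 10001000010
Gen 10 (rule 193): 00100011000
Gen 11 (rule 26): 01010110100
Gen 12 (rule 193): 00000010001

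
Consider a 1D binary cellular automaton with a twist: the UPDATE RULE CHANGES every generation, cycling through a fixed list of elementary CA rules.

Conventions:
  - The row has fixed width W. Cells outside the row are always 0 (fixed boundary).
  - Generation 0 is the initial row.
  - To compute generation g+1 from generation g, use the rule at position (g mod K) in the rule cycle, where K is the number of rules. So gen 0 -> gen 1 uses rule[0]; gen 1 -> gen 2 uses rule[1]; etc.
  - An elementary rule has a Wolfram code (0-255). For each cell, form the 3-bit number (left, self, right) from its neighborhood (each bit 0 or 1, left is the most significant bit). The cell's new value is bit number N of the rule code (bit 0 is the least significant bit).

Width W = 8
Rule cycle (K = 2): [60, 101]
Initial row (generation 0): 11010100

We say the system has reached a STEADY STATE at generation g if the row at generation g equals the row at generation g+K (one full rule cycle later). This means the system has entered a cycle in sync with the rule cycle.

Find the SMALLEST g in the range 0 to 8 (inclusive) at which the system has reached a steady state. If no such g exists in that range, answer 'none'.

Gen 0: 11010100
Gen 1 (rule 60): 10111110
Gen 2 (rule 101): 11000010
Gen 3 (rule 60): 10100011
Gen 4 (rule 101): 11101001
Gen 5 (rule 60): 10011101
Gen 6 (rule 101): 10000111
Gen 7 (rule 60): 11000100
Gen 8 (rule 101): 01010101
Gen 9 (rule 60): 01111111
Gen 10 (rule 101): 00000001

Answer: none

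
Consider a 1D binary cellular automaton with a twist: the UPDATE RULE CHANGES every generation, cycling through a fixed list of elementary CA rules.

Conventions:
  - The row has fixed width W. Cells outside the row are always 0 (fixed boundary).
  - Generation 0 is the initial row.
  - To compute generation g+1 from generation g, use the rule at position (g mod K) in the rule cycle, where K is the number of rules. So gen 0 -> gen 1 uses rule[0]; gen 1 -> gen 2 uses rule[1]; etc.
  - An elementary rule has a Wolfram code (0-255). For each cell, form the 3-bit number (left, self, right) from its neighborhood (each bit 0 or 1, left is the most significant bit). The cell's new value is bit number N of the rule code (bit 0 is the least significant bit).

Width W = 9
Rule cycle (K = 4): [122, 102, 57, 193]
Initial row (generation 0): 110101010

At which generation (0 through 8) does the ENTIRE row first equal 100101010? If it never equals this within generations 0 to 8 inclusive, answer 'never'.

Gen 0: 110101010
Gen 1 (rule 122): 111010101
Gen 2 (rule 102): 001111111
Gen 3 (rule 57): 101000000
Gen 4 (rule 193): 000011111
Gen 5 (rule 122): 000110001
Gen 6 (rule 102): 001010011
Gen 7 (rule 57): 100101010
Gen 8 (rule 193): 000000000

Answer: 7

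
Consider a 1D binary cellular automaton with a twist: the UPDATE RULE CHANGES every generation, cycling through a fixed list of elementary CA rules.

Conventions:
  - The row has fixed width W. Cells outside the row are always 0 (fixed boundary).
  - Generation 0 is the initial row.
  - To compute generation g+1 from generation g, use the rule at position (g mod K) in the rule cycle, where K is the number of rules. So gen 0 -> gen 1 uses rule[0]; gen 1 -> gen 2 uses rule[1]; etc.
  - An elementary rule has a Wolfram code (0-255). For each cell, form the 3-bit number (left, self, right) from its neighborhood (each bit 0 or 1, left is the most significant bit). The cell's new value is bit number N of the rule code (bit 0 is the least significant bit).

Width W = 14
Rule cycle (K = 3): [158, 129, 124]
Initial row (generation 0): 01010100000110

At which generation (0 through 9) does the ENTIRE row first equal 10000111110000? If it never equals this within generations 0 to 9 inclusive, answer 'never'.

Answer: never

Derivation:
Gen 0: 01010100000110
Gen 1 (rule 158): 11010110001101
Gen 2 (rule 129): 00000000100000
Gen 3 (rule 124): 00000000110000
Gen 4 (rule 158): 00000001101000
Gen 5 (rule 129): 11111100000011
Gen 6 (rule 124): 10000110000011
Gen 7 (rule 158): 11001101000110
Gen 8 (rule 129): 00000000010000
Gen 9 (rule 124): 00000000011000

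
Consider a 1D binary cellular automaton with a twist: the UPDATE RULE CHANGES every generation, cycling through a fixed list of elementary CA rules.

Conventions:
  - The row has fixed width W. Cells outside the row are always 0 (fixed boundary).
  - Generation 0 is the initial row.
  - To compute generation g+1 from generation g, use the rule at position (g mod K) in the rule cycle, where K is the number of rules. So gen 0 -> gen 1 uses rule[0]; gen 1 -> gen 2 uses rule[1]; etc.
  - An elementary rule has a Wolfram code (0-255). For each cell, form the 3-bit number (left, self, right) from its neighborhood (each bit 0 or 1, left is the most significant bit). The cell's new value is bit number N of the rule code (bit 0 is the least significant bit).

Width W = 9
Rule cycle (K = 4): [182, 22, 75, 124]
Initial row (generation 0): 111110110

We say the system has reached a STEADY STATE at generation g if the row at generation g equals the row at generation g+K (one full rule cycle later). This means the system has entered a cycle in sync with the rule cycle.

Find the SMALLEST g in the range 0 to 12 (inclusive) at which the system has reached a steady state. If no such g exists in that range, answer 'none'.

Answer: 12

Derivation:
Gen 0: 111110110
Gen 1 (rule 182): 011101001
Gen 2 (rule 22): 100001111
Gen 3 (rule 75): 001111001
Gen 4 (rule 124): 001001101
Gen 5 (rule 182): 011110011
Gen 6 (rule 22): 100001100
Gen 7 (rule 75): 001111101
Gen 8 (rule 124): 001000111
Gen 9 (rule 182): 011101010
Gen 10 (rule 22): 100001011
Gen 11 (rule 75): 001110011
Gen 12 (rule 124): 001011011
Gen 13 (rule 182): 011100100
Gen 14 (rule 22): 100011110
Gen 15 (rule 75): 001110010
Gen 16 (rule 124): 001011011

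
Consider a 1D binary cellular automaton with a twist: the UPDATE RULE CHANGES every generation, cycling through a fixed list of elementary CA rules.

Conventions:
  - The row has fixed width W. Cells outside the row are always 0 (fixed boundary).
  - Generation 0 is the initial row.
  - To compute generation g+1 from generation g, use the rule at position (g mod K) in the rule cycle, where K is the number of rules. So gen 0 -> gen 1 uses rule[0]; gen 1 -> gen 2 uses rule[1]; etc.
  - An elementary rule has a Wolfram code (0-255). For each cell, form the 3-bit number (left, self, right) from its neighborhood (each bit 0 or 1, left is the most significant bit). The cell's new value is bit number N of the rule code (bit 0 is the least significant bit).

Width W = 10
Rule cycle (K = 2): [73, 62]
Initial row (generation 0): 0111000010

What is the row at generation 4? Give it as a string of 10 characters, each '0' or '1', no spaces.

Gen 0: 0111000010
Gen 1 (rule 73): 0101011000
Gen 2 (rule 62): 1111110100
Gen 3 (rule 73): 1000010001
Gen 4 (rule 62): 1100111011

Answer: 1100111011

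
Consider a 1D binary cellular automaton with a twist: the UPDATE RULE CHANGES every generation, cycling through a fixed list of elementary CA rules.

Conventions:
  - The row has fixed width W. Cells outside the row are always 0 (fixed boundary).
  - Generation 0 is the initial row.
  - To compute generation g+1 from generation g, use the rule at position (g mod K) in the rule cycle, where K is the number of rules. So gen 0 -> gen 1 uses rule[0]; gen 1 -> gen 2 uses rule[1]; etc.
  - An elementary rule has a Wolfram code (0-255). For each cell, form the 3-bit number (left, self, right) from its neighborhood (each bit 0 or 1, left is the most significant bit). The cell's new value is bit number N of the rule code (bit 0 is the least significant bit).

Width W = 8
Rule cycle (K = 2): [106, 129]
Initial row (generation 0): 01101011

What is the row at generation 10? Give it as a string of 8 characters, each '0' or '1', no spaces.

Gen 0: 01101011
Gen 1 (rule 106): 11110111
Gen 2 (rule 129): 01100010
Gen 3 (rule 106): 11100100
Gen 4 (rule 129): 01000001
Gen 5 (rule 106): 10000010
Gen 6 (rule 129): 00111000
Gen 7 (rule 106): 01101000
Gen 8 (rule 129): 00000011
Gen 9 (rule 106): 00000111
Gen 10 (rule 129): 11110010

Answer: 11110010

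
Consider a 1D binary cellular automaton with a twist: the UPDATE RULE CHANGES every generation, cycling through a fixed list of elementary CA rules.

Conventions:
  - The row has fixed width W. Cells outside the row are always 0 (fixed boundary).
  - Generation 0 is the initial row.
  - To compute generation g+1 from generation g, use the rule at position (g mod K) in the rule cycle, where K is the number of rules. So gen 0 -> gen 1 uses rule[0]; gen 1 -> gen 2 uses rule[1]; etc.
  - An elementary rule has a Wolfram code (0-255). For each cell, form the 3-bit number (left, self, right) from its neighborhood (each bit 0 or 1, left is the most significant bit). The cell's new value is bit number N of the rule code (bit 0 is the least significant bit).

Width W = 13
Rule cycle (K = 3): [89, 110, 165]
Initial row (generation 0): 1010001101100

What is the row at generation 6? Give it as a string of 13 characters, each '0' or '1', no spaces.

Gen 0: 1010001101100
Gen 1 (rule 89): 0001101101111
Gen 2 (rule 110): 0011111111001
Gen 3 (rule 165): 1001111110001
Gen 4 (rule 89): 0101000011100
Gen 5 (rule 110): 1111000110100
Gen 6 (rule 165): 0110010001101

Answer: 0110010001101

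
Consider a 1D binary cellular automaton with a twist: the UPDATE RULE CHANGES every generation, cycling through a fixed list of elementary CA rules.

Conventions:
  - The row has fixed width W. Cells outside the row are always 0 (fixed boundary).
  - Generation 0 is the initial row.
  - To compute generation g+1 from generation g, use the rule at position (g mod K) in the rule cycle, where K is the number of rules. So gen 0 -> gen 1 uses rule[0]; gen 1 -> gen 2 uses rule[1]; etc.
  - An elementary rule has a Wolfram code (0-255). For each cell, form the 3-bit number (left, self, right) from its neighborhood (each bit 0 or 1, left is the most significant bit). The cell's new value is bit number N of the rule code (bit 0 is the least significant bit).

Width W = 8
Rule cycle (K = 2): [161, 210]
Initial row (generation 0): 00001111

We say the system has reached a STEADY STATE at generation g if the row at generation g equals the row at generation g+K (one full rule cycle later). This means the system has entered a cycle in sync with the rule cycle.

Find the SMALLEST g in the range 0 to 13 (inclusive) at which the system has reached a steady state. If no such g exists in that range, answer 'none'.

Gen 0: 00001111
Gen 1 (rule 161): 11100110
Gen 2 (rule 210): 01111011
Gen 3 (rule 161): 00110100
Gen 4 (rule 210): 01010010
Gen 5 (rule 161): 00100000
Gen 6 (rule 210): 01010000
Gen 7 (rule 161): 00100111
Gen 8 (rule 210): 01011011
Gen 9 (rule 161): 00100100
Gen 10 (rule 210): 01011010
Gen 11 (rule 161): 00100100
Gen 12 (rule 210): 01011010
Gen 13 (rule 161): 00100100
Gen 14 (rule 210): 01011010
Gen 15 (rule 161): 00100100

Answer: 9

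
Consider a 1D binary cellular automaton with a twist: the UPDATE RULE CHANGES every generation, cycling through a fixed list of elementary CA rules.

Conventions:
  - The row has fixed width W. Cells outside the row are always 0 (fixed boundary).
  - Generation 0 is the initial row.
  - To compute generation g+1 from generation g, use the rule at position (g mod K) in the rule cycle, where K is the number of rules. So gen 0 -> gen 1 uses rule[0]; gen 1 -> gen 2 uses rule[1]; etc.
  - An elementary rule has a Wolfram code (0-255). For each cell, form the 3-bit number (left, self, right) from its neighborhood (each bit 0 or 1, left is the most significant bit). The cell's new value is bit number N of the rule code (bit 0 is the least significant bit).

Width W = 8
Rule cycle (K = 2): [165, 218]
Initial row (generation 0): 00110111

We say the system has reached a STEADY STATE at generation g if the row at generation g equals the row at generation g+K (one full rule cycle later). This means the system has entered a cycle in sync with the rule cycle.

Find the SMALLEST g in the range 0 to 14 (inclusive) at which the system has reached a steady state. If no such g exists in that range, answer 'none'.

Answer: 6

Derivation:
Gen 0: 00110111
Gen 1 (rule 165): 10001010
Gen 2 (rule 218): 01010001
Gen 3 (rule 165): 01110101
Gen 4 (rule 218): 11110000
Gen 5 (rule 165): 01100111
Gen 6 (rule 218): 11111111
Gen 7 (rule 165): 01111110
Gen 8 (rule 218): 11111111
Gen 9 (rule 165): 01111110
Gen 10 (rule 218): 11111111
Gen 11 (rule 165): 01111110
Gen 12 (rule 218): 11111111
Gen 13 (rule 165): 01111110
Gen 14 (rule 218): 11111111
Gen 15 (rule 165): 01111110
Gen 16 (rule 218): 11111111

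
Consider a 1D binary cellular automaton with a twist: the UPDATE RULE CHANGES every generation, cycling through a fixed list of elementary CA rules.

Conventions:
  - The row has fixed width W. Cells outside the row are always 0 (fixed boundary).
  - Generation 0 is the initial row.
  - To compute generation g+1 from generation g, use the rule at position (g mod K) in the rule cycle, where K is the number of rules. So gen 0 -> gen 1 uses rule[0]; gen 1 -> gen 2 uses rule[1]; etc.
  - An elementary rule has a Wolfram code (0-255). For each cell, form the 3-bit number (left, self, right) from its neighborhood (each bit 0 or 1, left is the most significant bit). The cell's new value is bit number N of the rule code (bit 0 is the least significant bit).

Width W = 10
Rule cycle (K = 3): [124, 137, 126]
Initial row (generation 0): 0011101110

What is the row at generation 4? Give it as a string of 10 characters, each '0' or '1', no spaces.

Answer: 1111000001

Derivation:
Gen 0: 0011101110
Gen 1 (rule 124): 0010111011
Gen 2 (rule 137): 1000110010
Gen 3 (rule 126): 1101111111
Gen 4 (rule 124): 1111000001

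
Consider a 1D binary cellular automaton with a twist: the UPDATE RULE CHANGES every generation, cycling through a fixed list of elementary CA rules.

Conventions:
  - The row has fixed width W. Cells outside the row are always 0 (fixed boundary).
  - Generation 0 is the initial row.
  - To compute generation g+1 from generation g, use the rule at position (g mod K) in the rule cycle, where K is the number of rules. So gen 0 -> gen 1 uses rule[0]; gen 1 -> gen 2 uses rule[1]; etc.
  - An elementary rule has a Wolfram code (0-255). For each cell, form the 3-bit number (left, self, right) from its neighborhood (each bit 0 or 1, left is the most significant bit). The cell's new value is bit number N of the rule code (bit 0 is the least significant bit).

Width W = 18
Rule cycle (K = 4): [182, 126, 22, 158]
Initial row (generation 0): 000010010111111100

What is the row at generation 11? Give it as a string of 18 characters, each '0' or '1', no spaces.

Answer: 000000000010010001

Derivation:
Gen 0: 000010010111111100
Gen 1 (rule 182): 000111111011111010
Gen 2 (rule 126): 001100001110001111
Gen 3 (rule 22): 010010010001010000
Gen 4 (rule 158): 111111111011011000
Gen 5 (rule 182): 011111110100100100
Gen 6 (rule 126): 110000011111111110
Gen 7 (rule 22): 001000100000000001
Gen 8 (rule 158): 011101110000000011
Gen 9 (rule 182): 101010101000000100
Gen 10 (rule 126): 111111111100001110
Gen 11 (rule 22): 000000000010010001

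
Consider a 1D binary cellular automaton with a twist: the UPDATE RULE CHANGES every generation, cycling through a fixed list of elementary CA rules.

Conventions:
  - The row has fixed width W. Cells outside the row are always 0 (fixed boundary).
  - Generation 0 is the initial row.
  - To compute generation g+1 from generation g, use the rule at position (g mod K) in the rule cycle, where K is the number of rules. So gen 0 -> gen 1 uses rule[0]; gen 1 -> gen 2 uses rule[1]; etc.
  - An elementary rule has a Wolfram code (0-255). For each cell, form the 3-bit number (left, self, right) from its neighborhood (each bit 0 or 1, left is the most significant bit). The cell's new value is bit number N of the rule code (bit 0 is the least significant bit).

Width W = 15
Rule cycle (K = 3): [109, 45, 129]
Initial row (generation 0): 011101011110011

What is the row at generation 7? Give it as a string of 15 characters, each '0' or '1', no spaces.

Answer: 010111110100101

Derivation:
Gen 0: 011101011110011
Gen 1 (rule 109): 010111110010011
Gen 2 (rule 45): 011100000010010
Gen 3 (rule 129): 001001111000000
Gen 4 (rule 109): 101001001011111
Gen 5 (rule 45): 111001001110000
Gen 6 (rule 129): 010000000100111
Gen 7 (rule 109): 010111110100101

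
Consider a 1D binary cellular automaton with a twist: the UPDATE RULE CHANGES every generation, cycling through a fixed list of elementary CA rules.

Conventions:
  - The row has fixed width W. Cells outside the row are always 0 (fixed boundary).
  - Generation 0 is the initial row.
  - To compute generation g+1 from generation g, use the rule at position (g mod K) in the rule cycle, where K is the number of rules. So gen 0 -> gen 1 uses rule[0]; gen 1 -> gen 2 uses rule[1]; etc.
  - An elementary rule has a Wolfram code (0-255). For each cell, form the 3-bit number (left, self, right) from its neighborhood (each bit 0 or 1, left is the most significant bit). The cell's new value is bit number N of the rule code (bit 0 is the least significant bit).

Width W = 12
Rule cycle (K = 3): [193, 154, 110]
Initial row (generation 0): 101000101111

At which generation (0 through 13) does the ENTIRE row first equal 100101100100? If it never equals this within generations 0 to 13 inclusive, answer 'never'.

Answer: never

Derivation:
Gen 0: 101000101111
Gen 1 (rule 193): 000010000111
Gen 2 (rule 154): 000101001110
Gen 3 (rule 110): 001111011010
Gen 4 (rule 193): 100111001000
Gen 5 (rule 154): 011110110100
Gen 6 (rule 110): 110011111100
Gen 7 (rule 193): 010001111101
Gen 8 (rule 154): 101011111000
Gen 9 (rule 110): 111110001000
Gen 10 (rule 193): 011110100011
Gen 11 (rule 154): 111100010110
Gen 12 (rule 110): 100100111110
Gen 13 (rule 193): 000000011110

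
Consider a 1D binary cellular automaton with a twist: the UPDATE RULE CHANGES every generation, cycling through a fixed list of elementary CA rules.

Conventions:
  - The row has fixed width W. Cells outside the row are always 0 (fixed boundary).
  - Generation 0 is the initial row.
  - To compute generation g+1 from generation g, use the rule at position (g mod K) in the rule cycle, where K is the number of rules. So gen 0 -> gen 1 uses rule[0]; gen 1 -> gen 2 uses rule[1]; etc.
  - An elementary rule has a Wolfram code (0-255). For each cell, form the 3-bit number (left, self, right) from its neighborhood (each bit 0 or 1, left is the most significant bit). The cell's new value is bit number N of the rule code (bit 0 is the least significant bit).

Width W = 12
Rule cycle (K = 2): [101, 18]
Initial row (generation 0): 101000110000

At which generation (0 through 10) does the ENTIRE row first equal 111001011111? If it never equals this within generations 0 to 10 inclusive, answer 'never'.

Answer: 5

Derivation:
Gen 0: 101000110000
Gen 1 (rule 101): 111010010111
Gen 2 (rule 18): 000001100000
Gen 3 (rule 101): 111100101111
Gen 4 (rule 18): 000011000000
Gen 5 (rule 101): 111001011111
Gen 6 (rule 18): 000110000000
Gen 7 (rule 101): 110010111111
Gen 8 (rule 18): 001100000000
Gen 9 (rule 101): 100101111111
Gen 10 (rule 18): 011000000000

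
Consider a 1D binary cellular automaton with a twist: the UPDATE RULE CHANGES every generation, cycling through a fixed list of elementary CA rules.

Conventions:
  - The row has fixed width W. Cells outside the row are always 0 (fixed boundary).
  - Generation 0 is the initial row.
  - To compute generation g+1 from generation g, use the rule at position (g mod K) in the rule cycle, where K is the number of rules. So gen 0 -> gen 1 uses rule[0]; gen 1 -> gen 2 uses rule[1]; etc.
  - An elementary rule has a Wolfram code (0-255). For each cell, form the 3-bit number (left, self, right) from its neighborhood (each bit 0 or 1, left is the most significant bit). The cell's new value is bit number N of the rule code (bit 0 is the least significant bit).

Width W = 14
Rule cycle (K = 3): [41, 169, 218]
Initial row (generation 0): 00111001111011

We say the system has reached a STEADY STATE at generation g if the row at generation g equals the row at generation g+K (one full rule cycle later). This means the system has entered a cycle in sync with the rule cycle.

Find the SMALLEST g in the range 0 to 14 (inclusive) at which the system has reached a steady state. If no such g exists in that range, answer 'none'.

Gen 0: 00111001111011
Gen 1 (rule 41): 10100001000110
Gen 2 (rule 169): 01001100010100
Gen 3 (rule 218): 10111110100010
Gen 4 (rule 41): 01100001001000
Gen 5 (rule 169): 01001100000011
Gen 6 (rule 218): 10111110000111
Gen 7 (rule 41): 01100000110100
Gen 8 (rule 169): 01001110101001
Gen 9 (rule 218): 10111110000110
Gen 10 (rule 41): 01100000110100
Gen 11 (rule 169): 01001110101001
Gen 12 (rule 218): 10111110000110
Gen 13 (rule 41): 01100000110100
Gen 14 (rule 169): 01001110101001
Gen 15 (rule 218): 10111110000110
Gen 16 (rule 41): 01100000110100
Gen 17 (rule 169): 01001110101001

Answer: 7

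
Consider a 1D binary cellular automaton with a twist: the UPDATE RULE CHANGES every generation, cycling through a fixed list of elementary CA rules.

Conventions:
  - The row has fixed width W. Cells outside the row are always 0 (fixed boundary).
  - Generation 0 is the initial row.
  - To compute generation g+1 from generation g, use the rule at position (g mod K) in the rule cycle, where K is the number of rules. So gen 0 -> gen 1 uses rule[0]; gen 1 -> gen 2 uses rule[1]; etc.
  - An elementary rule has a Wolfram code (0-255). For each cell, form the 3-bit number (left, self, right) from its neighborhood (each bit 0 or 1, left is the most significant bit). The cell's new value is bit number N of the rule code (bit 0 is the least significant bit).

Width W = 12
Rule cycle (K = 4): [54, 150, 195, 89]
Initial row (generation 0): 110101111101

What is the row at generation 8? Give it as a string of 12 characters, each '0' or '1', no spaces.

Answer: 000110111011

Derivation:
Gen 0: 110101111101
Gen 1 (rule 54): 001110000011
Gen 2 (rule 150): 010101000100
Gen 3 (rule 195): 100000011001
Gen 4 (rule 89): 011111011100
Gen 5 (rule 54): 100000100010
Gen 6 (rule 150): 110001110111
Gen 7 (rule 195): 010110110011
Gen 8 (rule 89): 000110111011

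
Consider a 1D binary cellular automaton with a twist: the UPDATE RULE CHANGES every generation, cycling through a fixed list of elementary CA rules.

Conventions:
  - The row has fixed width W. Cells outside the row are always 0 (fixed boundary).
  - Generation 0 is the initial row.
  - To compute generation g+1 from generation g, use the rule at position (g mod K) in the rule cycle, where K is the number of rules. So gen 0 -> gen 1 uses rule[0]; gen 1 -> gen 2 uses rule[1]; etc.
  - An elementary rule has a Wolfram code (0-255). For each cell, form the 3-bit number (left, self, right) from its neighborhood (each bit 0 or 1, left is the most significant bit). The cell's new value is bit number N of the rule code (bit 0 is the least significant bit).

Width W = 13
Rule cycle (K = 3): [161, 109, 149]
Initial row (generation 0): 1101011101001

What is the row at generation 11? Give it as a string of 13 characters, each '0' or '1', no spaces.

Answer: 1111110101011

Derivation:
Gen 0: 1101011101001
Gen 1 (rule 161): 0010101010000
Gen 2 (rule 109): 1011111110111
Gen 3 (rule 149): 1001111100010
Gen 4 (rule 161): 0000111001000
Gen 5 (rule 109): 1110101001011
Gen 6 (rule 149): 0100101101000
Gen 7 (rule 161): 0000010010011
Gen 8 (rule 109): 1111010010011
Gen 9 (rule 149): 0110011011000
Gen 10 (rule 161): 0000000100011
Gen 11 (rule 109): 1111110101011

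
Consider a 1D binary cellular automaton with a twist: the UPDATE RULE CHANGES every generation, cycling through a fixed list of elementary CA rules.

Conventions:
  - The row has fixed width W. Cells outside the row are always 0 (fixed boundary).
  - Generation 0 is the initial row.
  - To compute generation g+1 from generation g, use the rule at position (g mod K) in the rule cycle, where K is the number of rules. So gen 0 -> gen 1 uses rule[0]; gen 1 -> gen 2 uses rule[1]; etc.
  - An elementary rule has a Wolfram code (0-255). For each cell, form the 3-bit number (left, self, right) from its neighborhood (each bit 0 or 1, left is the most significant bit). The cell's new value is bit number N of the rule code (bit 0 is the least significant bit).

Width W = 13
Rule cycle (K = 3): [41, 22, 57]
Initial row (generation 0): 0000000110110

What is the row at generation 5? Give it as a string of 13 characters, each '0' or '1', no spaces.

Answer: 1100000111000

Derivation:
Gen 0: 0000000110110
Gen 1 (rule 41): 1111110101100
Gen 2 (rule 22): 0000000100010
Gen 3 (rule 57): 1111110011001
Gen 4 (rule 41): 1000000010000
Gen 5 (rule 22): 1100000111000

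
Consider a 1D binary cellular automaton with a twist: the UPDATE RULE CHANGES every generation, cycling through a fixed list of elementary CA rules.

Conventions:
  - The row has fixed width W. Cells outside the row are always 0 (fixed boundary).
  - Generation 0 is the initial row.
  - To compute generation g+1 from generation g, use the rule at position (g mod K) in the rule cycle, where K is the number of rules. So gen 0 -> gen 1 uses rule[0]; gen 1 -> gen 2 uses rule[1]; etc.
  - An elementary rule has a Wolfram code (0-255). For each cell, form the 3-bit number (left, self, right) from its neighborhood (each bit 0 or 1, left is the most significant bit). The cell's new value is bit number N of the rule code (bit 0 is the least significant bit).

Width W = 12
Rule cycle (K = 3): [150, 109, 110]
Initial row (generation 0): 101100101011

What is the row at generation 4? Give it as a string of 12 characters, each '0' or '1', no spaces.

Gen 0: 101100101011
Gen 1 (rule 150): 100011101000
Gen 2 (rule 109): 101010111011
Gen 3 (rule 110): 111111101111
Gen 4 (rule 150): 011111000110

Answer: 011111000110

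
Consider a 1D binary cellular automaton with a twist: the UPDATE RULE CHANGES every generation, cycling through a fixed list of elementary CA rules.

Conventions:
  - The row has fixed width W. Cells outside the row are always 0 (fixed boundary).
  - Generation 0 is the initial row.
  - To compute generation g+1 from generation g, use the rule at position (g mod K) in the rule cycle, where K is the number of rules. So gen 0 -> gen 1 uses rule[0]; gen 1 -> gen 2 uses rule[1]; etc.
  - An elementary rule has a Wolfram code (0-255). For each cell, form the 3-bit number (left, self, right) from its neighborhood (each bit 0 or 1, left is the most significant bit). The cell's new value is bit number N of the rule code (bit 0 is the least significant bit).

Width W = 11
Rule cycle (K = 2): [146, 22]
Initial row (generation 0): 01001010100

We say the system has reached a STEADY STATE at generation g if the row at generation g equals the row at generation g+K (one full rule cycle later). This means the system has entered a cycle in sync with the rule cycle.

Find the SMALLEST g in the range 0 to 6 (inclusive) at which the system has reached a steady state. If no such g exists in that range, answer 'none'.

Gen 0: 01001010100
Gen 1 (rule 146): 10110000010
Gen 2 (rule 22): 10001000111
Gen 3 (rule 146): 01010101010
Gen 4 (rule 22): 11010101011
Gen 5 (rule 146): 00000000000
Gen 6 (rule 22): 00000000000
Gen 7 (rule 146): 00000000000
Gen 8 (rule 22): 00000000000

Answer: 5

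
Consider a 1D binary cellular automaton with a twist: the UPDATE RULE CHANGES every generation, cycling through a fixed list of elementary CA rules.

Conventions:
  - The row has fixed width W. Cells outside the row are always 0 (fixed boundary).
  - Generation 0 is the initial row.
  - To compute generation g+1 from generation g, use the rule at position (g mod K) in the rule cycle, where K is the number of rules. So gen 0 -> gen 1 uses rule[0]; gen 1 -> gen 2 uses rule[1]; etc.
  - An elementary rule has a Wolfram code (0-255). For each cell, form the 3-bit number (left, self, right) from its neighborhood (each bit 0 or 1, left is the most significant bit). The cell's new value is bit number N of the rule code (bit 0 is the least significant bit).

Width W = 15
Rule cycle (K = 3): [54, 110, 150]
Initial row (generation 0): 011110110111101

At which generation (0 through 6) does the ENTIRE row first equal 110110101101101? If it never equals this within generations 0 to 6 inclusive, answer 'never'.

Answer: never

Derivation:
Gen 0: 011110110111101
Gen 1 (rule 54): 100001001000011
Gen 2 (rule 110): 100011011000111
Gen 3 (rule 150): 110100000101010
Gen 4 (rule 54): 001110001111111
Gen 5 (rule 110): 011010011000001
Gen 6 (rule 150): 100011100100011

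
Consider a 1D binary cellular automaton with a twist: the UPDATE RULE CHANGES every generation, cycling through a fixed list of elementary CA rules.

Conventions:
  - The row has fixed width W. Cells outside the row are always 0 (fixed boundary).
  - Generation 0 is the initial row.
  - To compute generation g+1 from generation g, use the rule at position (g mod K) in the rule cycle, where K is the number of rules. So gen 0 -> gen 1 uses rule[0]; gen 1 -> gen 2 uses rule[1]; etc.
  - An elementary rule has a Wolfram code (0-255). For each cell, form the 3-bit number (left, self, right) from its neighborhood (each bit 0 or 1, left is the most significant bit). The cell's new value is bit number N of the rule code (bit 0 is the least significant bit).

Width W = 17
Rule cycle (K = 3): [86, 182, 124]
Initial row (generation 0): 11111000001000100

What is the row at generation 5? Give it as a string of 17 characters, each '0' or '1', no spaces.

Gen 0: 11111000001000100
Gen 1 (rule 86): 00001100011101110
Gen 2 (rule 182): 00010010101010101
Gen 3 (rule 124): 00011011111111111
Gen 4 (rule 86): 00101000000000001
Gen 5 (rule 182): 01111100000000011

Answer: 01111100000000011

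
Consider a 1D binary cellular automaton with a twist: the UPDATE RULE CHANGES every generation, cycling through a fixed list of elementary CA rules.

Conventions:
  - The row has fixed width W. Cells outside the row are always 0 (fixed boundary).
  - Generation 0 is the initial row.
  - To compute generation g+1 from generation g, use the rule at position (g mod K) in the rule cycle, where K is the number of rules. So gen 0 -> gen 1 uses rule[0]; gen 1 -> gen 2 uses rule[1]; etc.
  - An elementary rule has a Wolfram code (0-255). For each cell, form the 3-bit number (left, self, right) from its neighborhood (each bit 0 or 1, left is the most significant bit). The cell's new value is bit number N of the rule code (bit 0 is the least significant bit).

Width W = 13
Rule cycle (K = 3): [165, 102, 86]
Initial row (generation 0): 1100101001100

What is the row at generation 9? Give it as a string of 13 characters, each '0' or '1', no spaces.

Answer: 1100011000111

Derivation:
Gen 0: 1100101001100
Gen 1 (rule 165): 0000111000001
Gen 2 (rule 102): 0001001000011
Gen 3 (rule 86): 0011111100101
Gen 4 (rule 165): 1001111000111
Gen 5 (rule 102): 1010001001001
Gen 6 (rule 86): 1011011111111
Gen 7 (rule 165): 1100101111110
Gen 8 (rule 102): 0101110000010
Gen 9 (rule 86): 1100011000111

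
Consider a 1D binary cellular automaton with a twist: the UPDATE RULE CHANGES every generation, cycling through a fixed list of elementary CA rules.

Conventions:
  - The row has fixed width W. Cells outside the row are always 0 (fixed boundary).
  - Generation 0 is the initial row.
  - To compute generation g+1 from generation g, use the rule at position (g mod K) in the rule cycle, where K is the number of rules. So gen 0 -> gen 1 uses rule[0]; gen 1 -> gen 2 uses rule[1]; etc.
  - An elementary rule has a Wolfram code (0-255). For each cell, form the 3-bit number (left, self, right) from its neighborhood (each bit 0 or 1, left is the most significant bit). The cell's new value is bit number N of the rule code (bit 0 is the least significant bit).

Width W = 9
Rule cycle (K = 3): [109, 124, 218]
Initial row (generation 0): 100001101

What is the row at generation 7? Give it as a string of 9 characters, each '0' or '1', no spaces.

Answer: 101010101

Derivation:
Gen 0: 100001101
Gen 1 (rule 109): 101101111
Gen 2 (rule 124): 111111001
Gen 3 (rule 218): 111111110
Gen 4 (rule 109): 100000010
Gen 5 (rule 124): 110000011
Gen 6 (rule 218): 111000111
Gen 7 (rule 109): 101010101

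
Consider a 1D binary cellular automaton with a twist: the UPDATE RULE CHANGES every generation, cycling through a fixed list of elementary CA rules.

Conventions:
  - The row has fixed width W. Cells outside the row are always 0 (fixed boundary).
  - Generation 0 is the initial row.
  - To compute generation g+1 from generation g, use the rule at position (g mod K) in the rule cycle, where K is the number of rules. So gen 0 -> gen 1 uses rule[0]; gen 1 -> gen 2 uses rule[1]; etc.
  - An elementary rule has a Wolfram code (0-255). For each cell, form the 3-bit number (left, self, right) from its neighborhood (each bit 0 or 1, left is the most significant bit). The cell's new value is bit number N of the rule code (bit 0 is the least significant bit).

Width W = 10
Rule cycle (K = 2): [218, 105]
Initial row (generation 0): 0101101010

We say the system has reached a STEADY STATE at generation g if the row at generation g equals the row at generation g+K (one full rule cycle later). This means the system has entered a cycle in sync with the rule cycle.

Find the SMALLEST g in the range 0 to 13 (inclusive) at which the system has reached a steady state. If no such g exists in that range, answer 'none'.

Gen 0: 0101101010
Gen 1 (rule 218): 1001100001
Gen 2 (rule 105): 0001101100
Gen 3 (rule 218): 0011101110
Gen 4 (rule 105): 1010111010
Gen 5 (rule 218): 0000111001
Gen 6 (rule 105): 1110101000
Gen 7 (rule 218): 1110000100
Gen 8 (rule 105): 1010110001
Gen 9 (rule 218): 0000111010
Gen 10 (rule 105): 1110101100
Gen 11 (rule 218): 1110001110
Gen 12 (rule 105): 1010101010
Gen 13 (rule 218): 0000000001
Gen 14 (rule 105): 1111111100
Gen 15 (rule 218): 1111111110

Answer: none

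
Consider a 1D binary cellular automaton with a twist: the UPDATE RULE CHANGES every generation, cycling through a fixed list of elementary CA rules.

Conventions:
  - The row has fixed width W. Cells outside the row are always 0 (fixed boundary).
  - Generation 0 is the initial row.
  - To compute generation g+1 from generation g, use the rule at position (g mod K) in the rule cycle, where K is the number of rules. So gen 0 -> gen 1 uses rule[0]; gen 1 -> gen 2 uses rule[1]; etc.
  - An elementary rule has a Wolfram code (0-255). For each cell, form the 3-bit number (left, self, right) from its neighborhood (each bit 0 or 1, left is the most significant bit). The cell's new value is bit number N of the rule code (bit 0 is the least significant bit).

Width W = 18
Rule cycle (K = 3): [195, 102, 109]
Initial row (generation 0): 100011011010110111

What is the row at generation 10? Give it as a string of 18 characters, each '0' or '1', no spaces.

Gen 0: 100011011010110111
Gen 1 (rule 195): 001101001000010011
Gen 2 (rule 102): 010111011000110101
Gen 3 (rule 109): 011101111010111111
Gen 4 (rule 195): 101100111000011111
Gen 5 (rule 102): 110101001000100001
Gen 6 (rule 109): 111111001010101101
Gen 7 (rule 195): 011111010000000100
Gen 8 (rule 102): 100001110000001100
Gen 9 (rule 109): 101101010111101101
Gen 10 (rule 195): 000100000011100100

Answer: 000100000011100100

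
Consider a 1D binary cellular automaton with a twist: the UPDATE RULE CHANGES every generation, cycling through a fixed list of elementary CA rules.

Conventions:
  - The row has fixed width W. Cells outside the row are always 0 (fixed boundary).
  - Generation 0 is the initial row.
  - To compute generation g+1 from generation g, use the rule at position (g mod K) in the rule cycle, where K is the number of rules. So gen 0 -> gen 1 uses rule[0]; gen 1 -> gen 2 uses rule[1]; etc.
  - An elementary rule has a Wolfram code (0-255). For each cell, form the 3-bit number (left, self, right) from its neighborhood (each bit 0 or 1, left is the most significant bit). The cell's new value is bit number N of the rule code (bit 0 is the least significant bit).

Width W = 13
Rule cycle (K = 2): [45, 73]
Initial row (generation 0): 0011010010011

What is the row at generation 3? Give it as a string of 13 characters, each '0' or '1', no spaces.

Gen 0: 0011010010011
Gen 1 (rule 45): 1010110010010
Gen 2 (rule 73): 0000110000000
Gen 3 (rule 45): 1110100111111

Answer: 1110100111111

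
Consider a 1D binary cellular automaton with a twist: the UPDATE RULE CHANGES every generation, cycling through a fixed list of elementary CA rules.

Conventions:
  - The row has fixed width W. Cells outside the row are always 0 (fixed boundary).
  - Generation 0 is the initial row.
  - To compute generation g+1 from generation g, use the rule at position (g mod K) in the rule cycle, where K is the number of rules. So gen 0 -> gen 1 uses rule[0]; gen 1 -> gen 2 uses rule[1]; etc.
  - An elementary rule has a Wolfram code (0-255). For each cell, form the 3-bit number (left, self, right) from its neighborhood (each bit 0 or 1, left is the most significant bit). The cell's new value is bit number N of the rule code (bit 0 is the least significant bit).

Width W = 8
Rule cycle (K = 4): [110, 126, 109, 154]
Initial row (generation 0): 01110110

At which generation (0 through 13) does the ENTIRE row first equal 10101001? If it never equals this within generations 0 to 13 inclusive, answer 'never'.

Answer: 7

Derivation:
Gen 0: 01110110
Gen 1 (rule 110): 11011110
Gen 2 (rule 126): 11110011
Gen 3 (rule 109): 10010011
Gen 4 (rule 154): 01101110
Gen 5 (rule 110): 11111010
Gen 6 (rule 126): 10001111
Gen 7 (rule 109): 10101001
Gen 8 (rule 154): 00000110
Gen 9 (rule 110): 00001110
Gen 10 (rule 126): 00011011
Gen 11 (rule 109): 11011111
Gen 12 (rule 154): 10011110
Gen 13 (rule 110): 10110010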